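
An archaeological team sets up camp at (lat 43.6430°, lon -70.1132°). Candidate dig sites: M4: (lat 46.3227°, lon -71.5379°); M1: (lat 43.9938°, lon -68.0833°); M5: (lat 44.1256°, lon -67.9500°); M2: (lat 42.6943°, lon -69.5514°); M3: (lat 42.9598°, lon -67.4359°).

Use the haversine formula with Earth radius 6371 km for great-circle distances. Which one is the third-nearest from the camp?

Distance to each, sorted:
M2: 114.9 km
M1: 167.5 km
M5: 181.5 km
M3: 229.6 km
M4: 318.3 km
The third-nearest is M5 at 181.5 km.

M5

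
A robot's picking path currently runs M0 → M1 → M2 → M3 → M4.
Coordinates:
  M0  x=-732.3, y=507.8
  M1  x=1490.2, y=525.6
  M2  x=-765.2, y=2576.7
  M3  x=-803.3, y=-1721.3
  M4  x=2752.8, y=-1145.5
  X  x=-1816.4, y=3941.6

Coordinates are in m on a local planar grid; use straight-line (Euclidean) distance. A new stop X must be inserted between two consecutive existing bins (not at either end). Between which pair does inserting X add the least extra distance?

between M2 and M3

Added distance for inserting X between each consecutive pair:
M0–M1: 6132.5 m
M1–M2: 3428.4 m
M2–M3: 3177.4 m
M3–M4: 8988.2 m
Smallest added distance is 3177.4 m, inserting between M2 and M3.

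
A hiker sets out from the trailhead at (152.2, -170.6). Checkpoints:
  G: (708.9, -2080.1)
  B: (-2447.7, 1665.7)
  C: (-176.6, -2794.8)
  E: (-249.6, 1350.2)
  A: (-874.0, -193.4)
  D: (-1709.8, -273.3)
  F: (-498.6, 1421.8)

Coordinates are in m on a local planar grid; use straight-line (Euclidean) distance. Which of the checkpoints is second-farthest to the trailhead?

C

Distance to each, sorted:
B: 3183.0 m
C: 2644.7 m
G: 1989.0 m
D: 1864.8 m
F: 1720.3 m
E: 1573.0 m
A: 1026.5 m
The second-farthest is C at 2644.7 m.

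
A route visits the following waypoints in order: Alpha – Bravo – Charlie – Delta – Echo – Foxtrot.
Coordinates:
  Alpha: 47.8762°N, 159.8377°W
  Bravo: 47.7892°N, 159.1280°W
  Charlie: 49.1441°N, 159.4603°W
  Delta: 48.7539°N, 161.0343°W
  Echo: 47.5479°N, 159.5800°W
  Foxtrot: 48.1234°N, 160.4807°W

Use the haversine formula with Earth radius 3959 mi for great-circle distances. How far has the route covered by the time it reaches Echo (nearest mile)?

312 mi

Leg distances:
Alpha→Bravo: 33.5 mi  (cumulative 33.5 mi)
Bravo→Charlie: 94.8 mi  (cumulative 128.3 mi)
Charlie→Delta: 76.3 mi  (cumulative 204.7 mi)
Delta→Echo: 106.9 mi  (cumulative 311.6 mi)
Cumulative distance at Echo ≈ 312 mi.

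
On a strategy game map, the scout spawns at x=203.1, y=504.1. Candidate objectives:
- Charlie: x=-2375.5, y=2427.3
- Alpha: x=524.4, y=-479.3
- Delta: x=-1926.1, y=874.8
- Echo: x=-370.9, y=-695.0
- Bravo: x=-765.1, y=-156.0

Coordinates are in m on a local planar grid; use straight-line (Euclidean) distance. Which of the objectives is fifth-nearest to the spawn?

Charlie

Distances from the spawn (x=203.1, y=504.1):
Alpha: 1034.6 m
Bravo: 1171.8 m
Echo: 1329.4 m
Delta: 2161.2 m
Charlie: 3216.8 m
The fifth-nearest is Charlie at 3216.8 m.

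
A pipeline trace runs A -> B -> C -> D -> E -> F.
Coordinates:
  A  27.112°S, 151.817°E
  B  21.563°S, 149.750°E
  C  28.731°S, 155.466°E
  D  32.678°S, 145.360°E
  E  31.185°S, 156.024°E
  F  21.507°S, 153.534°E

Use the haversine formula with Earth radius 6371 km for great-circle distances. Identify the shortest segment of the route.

A–B

Leg distances:
A→B: 651.5 km
B→C: 982.6 km
C→D: 1060.6 km
D→E: 1019.5 km
E→F: 1104.3 km
The shortest leg is A–B at 651.5 km.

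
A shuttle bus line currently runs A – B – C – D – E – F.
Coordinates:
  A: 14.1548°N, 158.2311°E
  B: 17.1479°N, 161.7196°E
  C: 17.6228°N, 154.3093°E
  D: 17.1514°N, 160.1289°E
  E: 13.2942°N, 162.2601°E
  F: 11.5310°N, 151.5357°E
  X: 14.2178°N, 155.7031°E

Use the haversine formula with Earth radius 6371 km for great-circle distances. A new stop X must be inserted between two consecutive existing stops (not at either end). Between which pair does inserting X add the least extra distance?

between E and F

Added distance for inserting X between each consecutive pair:
A–B: 494.1 km
B–C: 340.5 km
C–D: 362.3 km
D–E: 804.7 km
E–F: 76.2 km
Smallest added distance is 76.2 km, inserting between E and F.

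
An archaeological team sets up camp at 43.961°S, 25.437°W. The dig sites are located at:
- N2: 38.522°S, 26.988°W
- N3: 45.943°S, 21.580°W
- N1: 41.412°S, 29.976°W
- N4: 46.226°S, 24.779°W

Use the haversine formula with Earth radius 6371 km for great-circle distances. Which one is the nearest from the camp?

N4

Distances from the camp (43.961°S, 25.437°W):
N4: 257.1 km
N3: 375.0 km
N1: 466.8 km
N2: 618.5 km
The nearest is N4 at 257.1 km.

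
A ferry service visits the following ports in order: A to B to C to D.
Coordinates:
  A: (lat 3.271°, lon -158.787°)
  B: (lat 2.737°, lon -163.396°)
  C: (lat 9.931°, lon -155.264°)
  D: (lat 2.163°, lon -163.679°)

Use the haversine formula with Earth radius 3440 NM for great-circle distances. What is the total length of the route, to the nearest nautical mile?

1613 NM

Leg distances:
A→B: 278.2 NM  (cumulative 278.2 NM)
B→C: 649.4 NM  (cumulative 927.6 NM)
C→D: 685.2 NM  (cumulative 1612.8 NM)
Total route length ≈ 1613 NM.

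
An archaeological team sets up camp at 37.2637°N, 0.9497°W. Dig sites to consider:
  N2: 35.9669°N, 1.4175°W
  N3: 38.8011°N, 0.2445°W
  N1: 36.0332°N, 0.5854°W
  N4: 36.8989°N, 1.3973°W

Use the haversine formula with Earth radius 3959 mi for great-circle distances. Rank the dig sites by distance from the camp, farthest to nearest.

N3, N2, N1, N4

Distance from the camp at 37.2637°N, 0.9497°W to each:
N3 38.8011°N, 0.2445°W: 113.0 mi
N2 35.9669°N, 1.4175°W: 93.3 mi
N1 36.0332°N, 0.5854°W: 87.4 mi
N4 36.8989°N, 1.3973°W: 35.3 mi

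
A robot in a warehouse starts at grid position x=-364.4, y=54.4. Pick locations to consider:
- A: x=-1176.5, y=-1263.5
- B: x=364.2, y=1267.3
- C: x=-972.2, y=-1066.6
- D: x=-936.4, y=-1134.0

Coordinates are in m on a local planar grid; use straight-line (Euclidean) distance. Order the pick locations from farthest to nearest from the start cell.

A, B, D, C

Distance from the start cell at x=-364.4, y=54.4 to each:
A x=-1176.5, y=-1263.5: 1548.0 m
B x=364.2, y=1267.3: 1414.9 m
D x=-936.4, y=-1134.0: 1318.9 m
C x=-972.2, y=-1066.6: 1275.2 m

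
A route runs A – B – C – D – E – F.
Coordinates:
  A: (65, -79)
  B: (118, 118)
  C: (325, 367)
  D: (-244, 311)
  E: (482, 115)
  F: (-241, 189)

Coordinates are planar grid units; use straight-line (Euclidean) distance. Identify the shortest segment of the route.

Leg distances:
A→B: 204.0
B→C: 323.8
C→D: 571.7
D→E: 752.0
E→F: 726.8
The shortest leg is A–B at 204.0.

A–B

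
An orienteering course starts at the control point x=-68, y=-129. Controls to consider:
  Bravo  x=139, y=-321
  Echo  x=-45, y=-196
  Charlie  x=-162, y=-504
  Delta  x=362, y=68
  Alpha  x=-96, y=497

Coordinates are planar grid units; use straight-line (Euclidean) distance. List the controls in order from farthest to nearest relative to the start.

Alpha, Delta, Charlie, Bravo, Echo

Computing each straight-line distance from x=-68, y=-129:
Alpha x=-96, y=497: 626.6
Delta x=362, y=68: 473.0
Charlie x=-162, y=-504: 386.6
Bravo x=139, y=-321: 282.3
Echo x=-45, y=-196: 70.8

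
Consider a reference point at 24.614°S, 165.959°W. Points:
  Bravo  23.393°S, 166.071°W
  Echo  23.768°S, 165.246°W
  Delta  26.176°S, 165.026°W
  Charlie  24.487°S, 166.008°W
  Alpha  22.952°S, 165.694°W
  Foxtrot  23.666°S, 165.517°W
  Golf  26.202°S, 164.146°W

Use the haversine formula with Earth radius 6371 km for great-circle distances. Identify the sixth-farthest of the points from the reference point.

Foxtrot

Distance to each, sorted:
Golf: 253.6 km
Delta: 197.4 km
Alpha: 186.8 km
Bravo: 136.2 km
Echo: 118.7 km
Foxtrot: 114.6 km
Charlie: 15.0 km
The sixth-farthest is Foxtrot at 114.6 km.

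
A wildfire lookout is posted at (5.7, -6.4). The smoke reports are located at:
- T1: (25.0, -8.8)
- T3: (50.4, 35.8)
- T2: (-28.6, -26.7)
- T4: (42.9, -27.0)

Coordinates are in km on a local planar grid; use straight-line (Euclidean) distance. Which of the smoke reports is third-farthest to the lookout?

Distances from the lookout ((5.7, -6.4)):
T3: 61.5 km
T4: 42.5 km
T2: 39.9 km
T1: 19.4 km
The third-farthest is T2 at 39.9 km.

T2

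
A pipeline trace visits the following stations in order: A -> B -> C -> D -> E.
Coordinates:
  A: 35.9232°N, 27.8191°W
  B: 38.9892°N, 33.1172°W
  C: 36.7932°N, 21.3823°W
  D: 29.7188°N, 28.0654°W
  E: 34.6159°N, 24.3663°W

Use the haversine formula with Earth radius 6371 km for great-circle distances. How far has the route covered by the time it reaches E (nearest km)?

Leg distances:
A→B: 578.6 km  (cumulative 578.6 km)
B→C: 1057.5 km  (cumulative 1636.0 km)
C→D: 1001.9 km  (cumulative 2637.9 km)
D→E: 646.2 km  (cumulative 3284.1 km)
Cumulative distance at E ≈ 3284 km.

3284 km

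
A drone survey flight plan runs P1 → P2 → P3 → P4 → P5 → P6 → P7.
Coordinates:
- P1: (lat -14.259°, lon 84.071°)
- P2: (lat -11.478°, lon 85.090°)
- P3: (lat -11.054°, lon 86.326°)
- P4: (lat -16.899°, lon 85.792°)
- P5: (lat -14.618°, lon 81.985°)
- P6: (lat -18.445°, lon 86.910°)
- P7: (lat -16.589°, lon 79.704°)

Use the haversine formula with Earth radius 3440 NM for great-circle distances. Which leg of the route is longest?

P6–P7

Leg distances:
P1→P2: 177.3 NM
P2→P3: 77.1 NM
P3→P4: 352.3 NM
P4→P5: 259.1 NM
P5→P6: 364.8 NM
P6→P7: 427.3 NM
The longest leg is P6–P7 at 427.3 NM.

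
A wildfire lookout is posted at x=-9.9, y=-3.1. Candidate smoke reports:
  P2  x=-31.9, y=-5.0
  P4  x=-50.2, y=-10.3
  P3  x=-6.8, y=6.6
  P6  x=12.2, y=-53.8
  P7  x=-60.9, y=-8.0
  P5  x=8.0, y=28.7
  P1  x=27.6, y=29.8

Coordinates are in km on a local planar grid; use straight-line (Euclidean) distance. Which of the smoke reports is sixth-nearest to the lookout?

Distances from the lookout (x=-9.9, y=-3.1):
P3: 10.2 km
P2: 22.1 km
P5: 36.5 km
P4: 40.9 km
P1: 49.9 km
P7: 51.2 km
P6: 55.3 km
The sixth-nearest is P7 at 51.2 km.

P7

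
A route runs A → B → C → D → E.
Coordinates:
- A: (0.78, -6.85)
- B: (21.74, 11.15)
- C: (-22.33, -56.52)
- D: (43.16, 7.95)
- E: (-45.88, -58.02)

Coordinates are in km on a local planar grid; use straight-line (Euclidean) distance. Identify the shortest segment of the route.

Leg distances:
A→B: 27.6 km
B→C: 80.8 km
C→D: 91.9 km
D→E: 110.8 km
The shortest leg is A–B at 27.6 km.

A–B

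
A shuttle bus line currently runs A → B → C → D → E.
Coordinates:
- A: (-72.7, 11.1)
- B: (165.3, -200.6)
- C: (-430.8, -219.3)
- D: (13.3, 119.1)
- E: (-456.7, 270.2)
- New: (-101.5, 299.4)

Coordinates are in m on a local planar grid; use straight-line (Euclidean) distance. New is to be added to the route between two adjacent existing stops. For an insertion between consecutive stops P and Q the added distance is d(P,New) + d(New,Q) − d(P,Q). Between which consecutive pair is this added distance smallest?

Added distance for inserting New between each consecutive pair:
A–B: 537.9 m
B–C: 584.7 m
C–D: 269.8 m
D–E: 76.5 m
Smallest added distance is 76.5 m, inserting between D and E.

between D and E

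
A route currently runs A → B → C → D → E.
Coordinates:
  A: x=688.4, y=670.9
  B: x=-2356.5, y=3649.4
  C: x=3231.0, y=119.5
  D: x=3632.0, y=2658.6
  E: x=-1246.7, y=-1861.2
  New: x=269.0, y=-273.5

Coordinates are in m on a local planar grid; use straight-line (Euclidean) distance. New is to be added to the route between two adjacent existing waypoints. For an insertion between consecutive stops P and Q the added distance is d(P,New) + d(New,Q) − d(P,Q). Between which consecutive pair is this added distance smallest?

between D and E

Added distance for inserting New between each consecutive pair:
A–B: 1494.3 m
B–C: 1099.3 m
C–D: 4879.1 m
D–E: 6.2 m
Smallest added distance is 6.2 m, inserting between D and E.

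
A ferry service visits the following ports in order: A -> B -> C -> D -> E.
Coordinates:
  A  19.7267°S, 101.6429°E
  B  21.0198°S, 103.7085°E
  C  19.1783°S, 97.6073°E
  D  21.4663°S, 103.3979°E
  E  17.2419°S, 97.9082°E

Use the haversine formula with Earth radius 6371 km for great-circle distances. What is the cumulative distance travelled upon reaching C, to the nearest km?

928 km

Leg distances:
A→B: 258.9 km  (cumulative 258.9 km)
B→C: 669.1 km  (cumulative 928.0 km)
Cumulative distance at C ≈ 928 km.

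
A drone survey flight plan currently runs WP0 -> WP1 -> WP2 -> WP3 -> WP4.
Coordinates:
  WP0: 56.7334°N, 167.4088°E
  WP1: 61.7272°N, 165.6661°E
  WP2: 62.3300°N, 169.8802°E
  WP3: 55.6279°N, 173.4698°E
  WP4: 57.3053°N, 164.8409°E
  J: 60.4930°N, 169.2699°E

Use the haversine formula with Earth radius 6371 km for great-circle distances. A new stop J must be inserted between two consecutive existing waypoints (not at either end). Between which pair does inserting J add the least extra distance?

between WP2 and WP3

Added distance for inserting J between each consecutive pair:
WP0–WP1: 104.9 km
WP1–WP2: 214.4 km
WP2–WP3: 28.5 km
WP3–WP4: 469.1 km
Smallest added distance is 28.5 km, inserting between WP2 and WP3.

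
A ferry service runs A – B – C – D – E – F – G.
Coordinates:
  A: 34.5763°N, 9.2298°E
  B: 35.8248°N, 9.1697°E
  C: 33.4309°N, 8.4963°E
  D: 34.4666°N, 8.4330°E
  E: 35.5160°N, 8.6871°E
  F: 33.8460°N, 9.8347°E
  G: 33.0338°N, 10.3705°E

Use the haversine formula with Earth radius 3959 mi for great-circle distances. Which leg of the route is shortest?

F–G

Leg distances:
A→B: 86.3 mi
B→C: 169.8 mi
C→D: 71.7 mi
D→E: 73.9 mi
E→F: 132.5 mi
F→G: 64.1 mi
The shortest leg is F–G at 64.1 mi.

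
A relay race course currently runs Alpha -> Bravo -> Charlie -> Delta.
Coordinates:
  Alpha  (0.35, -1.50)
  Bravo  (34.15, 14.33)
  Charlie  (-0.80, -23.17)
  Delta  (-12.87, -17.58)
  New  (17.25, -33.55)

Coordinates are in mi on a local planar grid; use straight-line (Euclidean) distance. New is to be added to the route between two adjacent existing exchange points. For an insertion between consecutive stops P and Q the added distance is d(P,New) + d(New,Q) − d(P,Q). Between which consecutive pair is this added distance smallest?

Added distance for inserting New between each consecutive pair:
Alpha–Bravo: 49.7 mi
Bravo–Charlie: 20.3 mi
Charlie–Delta: 41.6 mi
Smallest added distance is 20.3 mi, inserting between Bravo and Charlie.

between Bravo and Charlie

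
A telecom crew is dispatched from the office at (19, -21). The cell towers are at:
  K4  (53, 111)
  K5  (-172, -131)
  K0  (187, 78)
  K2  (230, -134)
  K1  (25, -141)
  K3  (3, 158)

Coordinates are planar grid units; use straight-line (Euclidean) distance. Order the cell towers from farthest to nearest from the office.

Distances from the office:
K2 (230, -134): 239.4
K5 (-172, -131): 220.4
K0 (187, 78): 195.0
K3 (3, 158): 179.7
K4 (53, 111): 136.3
K1 (25, -141): 120.1

K2, K5, K0, K3, K4, K1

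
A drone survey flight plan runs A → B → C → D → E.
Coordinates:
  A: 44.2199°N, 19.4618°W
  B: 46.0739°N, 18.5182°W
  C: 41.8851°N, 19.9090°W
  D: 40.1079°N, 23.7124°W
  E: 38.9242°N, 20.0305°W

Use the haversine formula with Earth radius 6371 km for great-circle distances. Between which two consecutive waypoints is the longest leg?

Leg distances:
A→B: 219.0 km
B→C: 478.9 km
C→D: 375.4 km
D→E: 342.1 km
The longest leg is B–C at 478.9 km.

B–C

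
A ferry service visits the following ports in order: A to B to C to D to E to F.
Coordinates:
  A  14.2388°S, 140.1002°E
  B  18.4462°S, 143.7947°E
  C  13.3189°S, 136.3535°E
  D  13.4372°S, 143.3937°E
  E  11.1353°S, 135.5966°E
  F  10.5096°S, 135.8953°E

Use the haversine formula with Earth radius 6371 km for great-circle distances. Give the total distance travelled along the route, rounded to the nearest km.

3314 km

Leg distances:
A→B: 611.7 km  (cumulative 611.7 km)
B→C: 978.7 km  (cumulative 1590.4 km)
C→D: 761.7 km  (cumulative 2352.1 km)
D→E: 884.9 km  (cumulative 3236.9 km)
E→F: 76.8 km  (cumulative 3313.8 km)
Total route length ≈ 3314 km.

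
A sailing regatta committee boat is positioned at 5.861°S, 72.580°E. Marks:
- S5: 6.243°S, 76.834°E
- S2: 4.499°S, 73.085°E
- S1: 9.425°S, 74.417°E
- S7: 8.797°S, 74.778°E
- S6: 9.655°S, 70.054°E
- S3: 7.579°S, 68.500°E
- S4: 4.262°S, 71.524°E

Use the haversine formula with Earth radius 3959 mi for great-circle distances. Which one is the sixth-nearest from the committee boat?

Distances from the committee boat (5.861°S, 72.580°E):
S2: 100.3 mi
S4: 132.2 mi
S7: 252.7 mi
S1: 276.5 mi
S5: 293.5 mi
S3: 304.1 mi
S6: 314.0 mi
The sixth-nearest is S3 at 304.1 mi.

S3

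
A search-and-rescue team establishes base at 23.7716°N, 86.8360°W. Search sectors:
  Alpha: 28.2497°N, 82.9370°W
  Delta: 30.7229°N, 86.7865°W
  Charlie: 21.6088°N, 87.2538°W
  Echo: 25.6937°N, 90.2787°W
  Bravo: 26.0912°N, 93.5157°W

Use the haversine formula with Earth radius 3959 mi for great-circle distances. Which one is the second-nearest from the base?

Echo

Distance to each, sorted:
Charlie: 151.8 mi
Echo: 253.6 mi
Alpha: 392.8 mi
Bravo: 448.1 mi
Delta: 480.3 mi
The second-nearest is Echo at 253.6 mi.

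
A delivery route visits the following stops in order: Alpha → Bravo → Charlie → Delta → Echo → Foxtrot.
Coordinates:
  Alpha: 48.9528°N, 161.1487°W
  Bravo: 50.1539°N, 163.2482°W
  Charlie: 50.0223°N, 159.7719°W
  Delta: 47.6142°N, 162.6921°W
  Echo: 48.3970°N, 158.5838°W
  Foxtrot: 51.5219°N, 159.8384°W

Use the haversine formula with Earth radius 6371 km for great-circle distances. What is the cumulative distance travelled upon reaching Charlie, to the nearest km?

Leg distances:
Alpha→Bravo: 201.9 km  (cumulative 201.9 km)
Bravo→Charlie: 248.4 km  (cumulative 450.3 km)
Cumulative distance at Charlie ≈ 450 km.

450 km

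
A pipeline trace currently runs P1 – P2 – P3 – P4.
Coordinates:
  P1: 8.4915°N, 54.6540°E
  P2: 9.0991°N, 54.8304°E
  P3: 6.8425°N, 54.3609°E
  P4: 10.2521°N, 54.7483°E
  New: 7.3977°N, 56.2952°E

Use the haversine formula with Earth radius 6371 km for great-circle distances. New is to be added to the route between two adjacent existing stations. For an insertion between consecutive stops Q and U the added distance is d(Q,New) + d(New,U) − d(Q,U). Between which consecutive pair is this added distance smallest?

between P3 and P4

Added distance for inserting New between each consecutive pair:
P1–P2: 396.1 km
P2–P3: 214.5 km
P3–P4: 200.7 km
Smallest added distance is 200.7 km, inserting between P3 and P4.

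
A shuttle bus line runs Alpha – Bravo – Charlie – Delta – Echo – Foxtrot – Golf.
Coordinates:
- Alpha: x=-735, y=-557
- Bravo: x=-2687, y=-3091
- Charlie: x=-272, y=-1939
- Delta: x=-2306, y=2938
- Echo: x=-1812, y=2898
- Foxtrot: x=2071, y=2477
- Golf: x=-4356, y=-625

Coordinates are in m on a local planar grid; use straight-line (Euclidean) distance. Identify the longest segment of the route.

Foxtrot–Golf

Leg distances:
Alpha→Bravo: 3198.7 m
Bravo→Charlie: 2675.7 m
Charlie→Delta: 5284.2 m
Delta→Echo: 495.6 m
Echo→Foxtrot: 3905.8 m
Foxtrot→Golf: 7136.4 m
The longest leg is Foxtrot–Golf at 7136.4 m.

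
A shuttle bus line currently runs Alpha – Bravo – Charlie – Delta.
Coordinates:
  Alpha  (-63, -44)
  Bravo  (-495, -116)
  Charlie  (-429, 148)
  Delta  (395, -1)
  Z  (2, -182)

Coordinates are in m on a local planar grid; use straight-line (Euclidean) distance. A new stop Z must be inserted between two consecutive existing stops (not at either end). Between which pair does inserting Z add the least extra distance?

Added distance for inserting Z between each consecutive pair:
Alpha–Bravo: 215.9 m
Bravo–Charlie: 772.1 m
Charlie–Delta: 138.1 m
Smallest added distance is 138.1 m, inserting between Charlie and Delta.

between Charlie and Delta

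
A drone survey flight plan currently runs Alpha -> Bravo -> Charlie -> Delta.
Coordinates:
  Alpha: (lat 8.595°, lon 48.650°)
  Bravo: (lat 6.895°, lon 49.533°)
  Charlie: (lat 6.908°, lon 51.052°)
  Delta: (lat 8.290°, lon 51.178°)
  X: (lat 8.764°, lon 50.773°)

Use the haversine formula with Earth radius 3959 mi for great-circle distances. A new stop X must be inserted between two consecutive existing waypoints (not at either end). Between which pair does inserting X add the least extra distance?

Added distance for inserting X between each consecutive pair:
Alpha–Bravo: 167.9 mi
Bravo–Charlie: 180.0 mi
Charlie–Delta: 76.7 mi
Smallest added distance is 76.7 mi, inserting between Charlie and Delta.

between Charlie and Delta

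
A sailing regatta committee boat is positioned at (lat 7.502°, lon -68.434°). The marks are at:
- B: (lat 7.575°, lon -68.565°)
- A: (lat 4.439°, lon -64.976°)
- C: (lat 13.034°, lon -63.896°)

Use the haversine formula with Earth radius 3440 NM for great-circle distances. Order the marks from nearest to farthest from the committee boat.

B, A, C

Distances from the committee boat:
B (lat 7.575°, lon -68.565°): 8.9 NM
A (lat 4.439°, lon -64.976°): 276.5 NM
C (lat 13.034°, lon -63.896°): 426.8 NM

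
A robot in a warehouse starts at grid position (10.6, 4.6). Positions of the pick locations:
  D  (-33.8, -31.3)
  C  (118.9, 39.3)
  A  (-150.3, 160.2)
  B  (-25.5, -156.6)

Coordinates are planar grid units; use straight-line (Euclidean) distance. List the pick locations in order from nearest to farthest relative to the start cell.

D, C, B, A

Distance from the start cell at (10.6, 4.6) to each:
D (-33.8, -31.3): 57.1
C (118.9, 39.3): 113.7
B (-25.5, -156.6): 165.2
A (-150.3, 160.2): 223.8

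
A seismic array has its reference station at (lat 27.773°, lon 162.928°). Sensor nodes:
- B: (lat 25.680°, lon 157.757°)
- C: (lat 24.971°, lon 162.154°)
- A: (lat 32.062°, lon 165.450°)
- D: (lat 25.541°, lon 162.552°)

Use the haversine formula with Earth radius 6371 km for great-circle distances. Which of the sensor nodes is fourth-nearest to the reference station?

B

Distances from the reference station ((lat 27.773°, lon 162.928°)):
D: 251.0 km
C: 321.0 km
A: 535.2 km
B: 563.8 km
The fourth-nearest is B at 563.8 km.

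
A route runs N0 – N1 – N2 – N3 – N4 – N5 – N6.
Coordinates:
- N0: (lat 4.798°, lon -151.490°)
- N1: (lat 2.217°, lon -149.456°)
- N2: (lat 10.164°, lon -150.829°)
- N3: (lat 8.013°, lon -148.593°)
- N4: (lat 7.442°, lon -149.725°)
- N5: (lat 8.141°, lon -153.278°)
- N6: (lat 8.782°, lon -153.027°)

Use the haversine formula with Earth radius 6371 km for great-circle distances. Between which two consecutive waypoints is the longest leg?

Leg distances:
N0→N1: 365.1 km
N1→N2: 896.6 km
N2→N3: 342.7 km
N3→N4: 140.0 km
N4→N5: 399.1 km
N5→N6: 76.4 km
The longest leg is N1–N2 at 896.6 km.

N1–N2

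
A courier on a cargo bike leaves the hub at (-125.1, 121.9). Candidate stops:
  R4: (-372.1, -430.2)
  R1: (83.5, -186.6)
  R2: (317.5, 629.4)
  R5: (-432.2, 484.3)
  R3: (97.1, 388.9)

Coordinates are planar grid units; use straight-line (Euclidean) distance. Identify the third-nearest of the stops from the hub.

R5

Distance to each, sorted:
R3: 347.4
R1: 372.4
R5: 475.0
R4: 604.8
R2: 673.4
The third-nearest is R5 at 475.0.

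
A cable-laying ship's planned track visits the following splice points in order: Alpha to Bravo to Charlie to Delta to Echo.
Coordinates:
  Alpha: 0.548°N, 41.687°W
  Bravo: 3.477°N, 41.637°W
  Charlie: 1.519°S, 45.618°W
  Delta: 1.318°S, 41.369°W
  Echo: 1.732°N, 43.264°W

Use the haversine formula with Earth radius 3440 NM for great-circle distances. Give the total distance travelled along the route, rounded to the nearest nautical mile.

Leg distances:
Alpha→Bravo: 175.9 NM  (cumulative 175.9 NM)
Bravo→Charlie: 383.5 NM  (cumulative 559.4 NM)
Charlie→Delta: 255.3 NM  (cumulative 814.7 NM)
Delta→Echo: 215.6 NM  (cumulative 1030.2 NM)
Total route length ≈ 1030 NM.

1030 NM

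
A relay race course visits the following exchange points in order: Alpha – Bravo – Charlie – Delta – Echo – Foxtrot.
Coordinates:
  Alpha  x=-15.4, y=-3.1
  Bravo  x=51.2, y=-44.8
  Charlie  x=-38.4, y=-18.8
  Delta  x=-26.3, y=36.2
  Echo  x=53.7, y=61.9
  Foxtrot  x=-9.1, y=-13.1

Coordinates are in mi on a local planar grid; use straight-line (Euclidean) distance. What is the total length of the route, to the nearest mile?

Leg distances:
Alpha→Bravo: 78.6 mi  (cumulative 78.6 mi)
Bravo→Charlie: 93.3 mi  (cumulative 171.9 mi)
Charlie→Delta: 56.3 mi  (cumulative 228.2 mi)
Delta→Echo: 84.0 mi  (cumulative 312.2 mi)
Echo→Foxtrot: 97.8 mi  (cumulative 410.0 mi)
Total route length ≈ 410 mi.

410 mi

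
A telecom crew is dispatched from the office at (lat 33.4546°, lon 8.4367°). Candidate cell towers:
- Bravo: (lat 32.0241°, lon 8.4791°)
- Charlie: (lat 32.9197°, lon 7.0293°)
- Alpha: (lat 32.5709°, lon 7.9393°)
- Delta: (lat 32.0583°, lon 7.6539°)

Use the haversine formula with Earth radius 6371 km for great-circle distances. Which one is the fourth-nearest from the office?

Distance to each, sorted:
Alpha: 108.7 km
Charlie: 143.8 km
Bravo: 159.1 km
Delta: 171.7 km
The fourth-nearest is Delta at 171.7 km.

Delta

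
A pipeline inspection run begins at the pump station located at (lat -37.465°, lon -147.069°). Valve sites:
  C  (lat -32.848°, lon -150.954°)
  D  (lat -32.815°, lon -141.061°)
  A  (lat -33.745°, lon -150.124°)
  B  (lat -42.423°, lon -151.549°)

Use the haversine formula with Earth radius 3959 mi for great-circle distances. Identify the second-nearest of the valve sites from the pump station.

Distances from the pump station ((lat -37.465°, lon -147.069°)):
A: 309.0 mi
C: 387.1 mi
B: 416.6 mi
D: 467.2 mi
The second-nearest is C at 387.1 mi.

C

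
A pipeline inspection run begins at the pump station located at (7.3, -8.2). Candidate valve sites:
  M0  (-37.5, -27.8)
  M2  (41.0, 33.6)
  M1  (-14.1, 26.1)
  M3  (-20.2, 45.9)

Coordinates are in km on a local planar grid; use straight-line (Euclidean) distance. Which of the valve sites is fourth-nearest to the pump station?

M3

Distances from the pump station ((7.3, -8.2)):
M1: 40.4 km
M0: 48.9 km
M2: 53.7 km
M3: 60.7 km
The fourth-nearest is M3 at 60.7 km.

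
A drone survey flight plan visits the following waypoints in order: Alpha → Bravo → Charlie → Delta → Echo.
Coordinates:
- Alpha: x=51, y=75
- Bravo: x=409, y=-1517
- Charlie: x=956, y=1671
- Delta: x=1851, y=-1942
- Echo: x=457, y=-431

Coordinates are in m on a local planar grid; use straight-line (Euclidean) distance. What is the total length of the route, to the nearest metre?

10644 m

Leg distances:
Alpha→Bravo: 1631.8 m  (cumulative 1631.8 m)
Bravo→Charlie: 3234.6 m  (cumulative 4866.3 m)
Charlie→Delta: 3722.2 m  (cumulative 8588.5 m)
Delta→Echo: 2055.8 m  (cumulative 10644.4 m)
Total route length ≈ 10644 m.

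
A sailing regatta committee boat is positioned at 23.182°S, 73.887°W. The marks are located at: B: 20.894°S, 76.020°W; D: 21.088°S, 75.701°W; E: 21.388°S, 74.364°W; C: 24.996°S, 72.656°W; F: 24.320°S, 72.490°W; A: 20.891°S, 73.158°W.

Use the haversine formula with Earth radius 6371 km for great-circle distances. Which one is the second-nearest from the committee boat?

E

Distance to each, sorted:
F: 190.3 km
E: 205.4 km
C: 237.3 km
A: 265.6 km
D: 298.5 km
B: 336.2 km
The second-nearest is E at 205.4 km.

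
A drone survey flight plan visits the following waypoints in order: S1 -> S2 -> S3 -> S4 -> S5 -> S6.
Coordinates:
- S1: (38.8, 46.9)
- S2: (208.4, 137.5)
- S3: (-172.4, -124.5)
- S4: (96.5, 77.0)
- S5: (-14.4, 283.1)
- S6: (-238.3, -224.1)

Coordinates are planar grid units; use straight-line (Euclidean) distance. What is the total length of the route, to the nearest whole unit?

Leg distances:
S1→S2: 192.3  (cumulative 192.3)
S2→S3: 462.2  (cumulative 654.5)
S3→S4: 336.0  (cumulative 990.5)
S4→S5: 234.0  (cumulative 1224.6)
S5→S6: 554.4  (cumulative 1779.0)
Total route length ≈ 1779.

1779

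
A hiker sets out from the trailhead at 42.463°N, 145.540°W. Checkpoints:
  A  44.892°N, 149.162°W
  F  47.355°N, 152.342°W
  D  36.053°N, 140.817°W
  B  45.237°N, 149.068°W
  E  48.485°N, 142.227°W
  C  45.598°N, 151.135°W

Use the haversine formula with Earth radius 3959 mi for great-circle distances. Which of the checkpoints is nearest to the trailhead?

Distances from the trailhead (42.463°N, 145.540°W):
A: 246.8 mi
B: 260.0 mi
C: 352.3 mi
E: 445.9 mi
F: 474.1 mi
D: 509.7 mi
The nearest is A at 246.8 mi.

A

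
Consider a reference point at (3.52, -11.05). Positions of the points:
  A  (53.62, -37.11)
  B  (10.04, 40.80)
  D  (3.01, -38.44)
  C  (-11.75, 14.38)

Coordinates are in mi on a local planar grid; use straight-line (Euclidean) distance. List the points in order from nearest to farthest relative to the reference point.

Distances from the reference point:
D (3.01, -38.44): 27.4 mi
C (-11.75, 14.38): 29.7 mi
B (10.04, 40.80): 52.3 mi
A (53.62, -37.11): 56.5 mi

D, C, B, A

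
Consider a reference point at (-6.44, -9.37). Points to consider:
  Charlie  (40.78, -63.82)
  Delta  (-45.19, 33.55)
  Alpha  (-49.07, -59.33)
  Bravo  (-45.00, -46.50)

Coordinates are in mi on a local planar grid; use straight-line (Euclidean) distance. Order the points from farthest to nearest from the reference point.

Computing each straight-line distance from (-6.44, -9.37):
Charlie (40.78, -63.82): 72.1 mi
Alpha (-49.07, -59.33): 65.7 mi
Delta (-45.19, 33.55): 57.8 mi
Bravo (-45.00, -46.50): 53.5 mi

Charlie, Alpha, Delta, Bravo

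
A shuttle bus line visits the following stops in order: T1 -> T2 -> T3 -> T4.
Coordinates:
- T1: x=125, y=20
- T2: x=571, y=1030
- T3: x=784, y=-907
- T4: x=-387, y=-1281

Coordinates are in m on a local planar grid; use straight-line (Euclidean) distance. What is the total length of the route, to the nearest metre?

Leg distances:
T1→T2: 1104.1 m  (cumulative 1104.1 m)
T2→T3: 1948.7 m  (cumulative 3052.8 m)
T3→T4: 1229.3 m  (cumulative 4282.0 m)
Total route length ≈ 4282 m.

4282 m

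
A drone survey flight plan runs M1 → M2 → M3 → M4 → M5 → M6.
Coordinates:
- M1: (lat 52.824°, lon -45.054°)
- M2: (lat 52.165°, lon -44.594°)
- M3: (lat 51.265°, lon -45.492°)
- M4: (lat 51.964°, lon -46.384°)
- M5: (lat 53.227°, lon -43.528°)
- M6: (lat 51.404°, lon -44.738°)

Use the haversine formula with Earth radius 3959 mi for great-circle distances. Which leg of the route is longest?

Leg distances:
M1→M2: 49.5 mi
M2→M3: 73.1 mi
M3→M4: 61.6 mi
M4→M5: 148.3 mi
M5→M6: 135.9 mi
The longest leg is M4–M5 at 148.3 mi.

M4–M5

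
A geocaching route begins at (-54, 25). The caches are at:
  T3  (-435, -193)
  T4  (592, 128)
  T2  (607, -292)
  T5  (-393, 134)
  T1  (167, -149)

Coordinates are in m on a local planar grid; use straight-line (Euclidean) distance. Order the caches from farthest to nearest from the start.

T2, T4, T3, T5, T1

Distances from the start:
T2 (607, -292): 733.1 m
T4 (592, 128): 654.2 m
T3 (-435, -193): 439.0 m
T5 (-393, 134): 356.1 m
T1 (167, -149): 281.3 m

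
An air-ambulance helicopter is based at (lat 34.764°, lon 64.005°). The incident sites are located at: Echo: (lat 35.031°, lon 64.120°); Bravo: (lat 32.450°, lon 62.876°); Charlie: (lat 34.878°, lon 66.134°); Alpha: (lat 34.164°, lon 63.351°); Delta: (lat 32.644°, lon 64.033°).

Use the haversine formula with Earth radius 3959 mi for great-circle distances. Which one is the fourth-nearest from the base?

Distance to each, sorted:
Echo: 19.6 mi
Alpha: 55.7 mi
Charlie: 121.0 mi
Delta: 146.5 mi
Bravo: 172.6 mi
The fourth-nearest is Delta at 146.5 mi.

Delta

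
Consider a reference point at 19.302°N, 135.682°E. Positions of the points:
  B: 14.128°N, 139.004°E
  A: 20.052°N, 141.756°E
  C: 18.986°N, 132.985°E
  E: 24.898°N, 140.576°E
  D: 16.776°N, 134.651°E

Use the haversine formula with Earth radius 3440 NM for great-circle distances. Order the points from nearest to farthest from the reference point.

Computing each great-circle distance from 19.302°N, 135.682°E:
C 18.986°N, 132.985°E: 154.1 NM
D 16.776°N, 134.651°E: 162.7 NM
A 20.052°N, 141.756°E: 346.3 NM
B 14.128°N, 139.004°E: 364.6 NM
E 24.898°N, 140.576°E: 432.3 NM

C, D, A, B, E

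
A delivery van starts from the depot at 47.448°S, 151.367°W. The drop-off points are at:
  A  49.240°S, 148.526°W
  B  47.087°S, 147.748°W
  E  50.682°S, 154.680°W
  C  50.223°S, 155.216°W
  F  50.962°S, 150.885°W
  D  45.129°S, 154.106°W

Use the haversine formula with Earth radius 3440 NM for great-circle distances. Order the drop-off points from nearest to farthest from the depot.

Computing each great-circle distance from 47.448°S, 151.367°W:
B 47.087°S, 147.748°W: 149.0 NM
A 49.240°S, 148.526°W: 156.3 NM
D 45.129°S, 154.106°W: 179.7 NM
F 50.962°S, 150.885°W: 211.8 NM
C 50.223°S, 155.216°W: 225.5 NM
E 50.682°S, 154.680°W: 233.8 NM

B, A, D, F, C, E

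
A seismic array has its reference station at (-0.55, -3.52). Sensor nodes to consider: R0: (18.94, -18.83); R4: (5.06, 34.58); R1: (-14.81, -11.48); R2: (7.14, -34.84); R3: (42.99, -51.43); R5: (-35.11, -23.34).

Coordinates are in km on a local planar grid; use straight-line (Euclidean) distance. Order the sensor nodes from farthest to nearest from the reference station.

R3, R5, R4, R2, R0, R1

Distances from the reference station:
R3 (42.99, -51.43): 64.7 km
R5 (-35.11, -23.34): 39.8 km
R4 (5.06, 34.58): 38.5 km
R2 (7.14, -34.84): 32.3 km
R0 (18.94, -18.83): 24.8 km
R1 (-14.81, -11.48): 16.3 km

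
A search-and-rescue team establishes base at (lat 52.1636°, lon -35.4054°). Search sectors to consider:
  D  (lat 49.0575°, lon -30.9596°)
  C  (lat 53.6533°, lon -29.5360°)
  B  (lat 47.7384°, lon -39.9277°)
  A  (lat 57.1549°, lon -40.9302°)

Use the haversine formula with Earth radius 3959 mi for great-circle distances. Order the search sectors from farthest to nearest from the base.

Computing each great-circle distance from (lat 52.1636°, lon -35.4054°):
A (lat 57.1549°, lon -40.9302°): 409.2 mi
B (lat 47.7384°, lon -39.9277°): 365.8 mi
D (lat 49.0575°, lon -30.9596°): 289.8 mi
C (lat 53.6533°, lon -29.5360°): 265.3 mi

A, B, D, C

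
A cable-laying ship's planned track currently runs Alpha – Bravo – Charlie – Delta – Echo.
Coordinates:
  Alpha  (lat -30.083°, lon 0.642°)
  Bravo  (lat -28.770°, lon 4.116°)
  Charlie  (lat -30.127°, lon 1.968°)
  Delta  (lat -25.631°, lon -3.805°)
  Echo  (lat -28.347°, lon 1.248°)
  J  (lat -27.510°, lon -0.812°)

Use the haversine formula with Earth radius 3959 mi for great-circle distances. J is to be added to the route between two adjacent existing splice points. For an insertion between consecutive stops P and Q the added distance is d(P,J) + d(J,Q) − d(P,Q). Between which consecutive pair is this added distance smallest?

Added distance for inserting J between each consecutive pair:
Alpha–Bravo: 283.1 mi
Bravo–Charlie: 399.9 mi
Charlie–Delta: 3.2 mi
Delta–Echo: 1.1 mi
Smallest added distance is 1.1 mi, inserting between Delta and Echo.

between Delta and Echo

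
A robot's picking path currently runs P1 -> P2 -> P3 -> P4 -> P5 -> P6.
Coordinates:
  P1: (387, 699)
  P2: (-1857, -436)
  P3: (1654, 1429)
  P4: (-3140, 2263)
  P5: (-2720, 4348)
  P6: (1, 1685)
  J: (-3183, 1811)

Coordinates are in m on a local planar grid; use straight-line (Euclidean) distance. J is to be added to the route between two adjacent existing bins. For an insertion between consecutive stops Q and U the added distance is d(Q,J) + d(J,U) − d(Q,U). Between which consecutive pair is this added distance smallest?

between P3 and P4

Added distance for inserting J between each consecutive pair:
P1–P2: 3833.5 m
P2–P3: 3485.5 m
P3–P4: 440.1 m
P4–P5: 906.1 m
P5–P6: 1958.1 m
Smallest added distance is 440.1 m, inserting between P3 and P4.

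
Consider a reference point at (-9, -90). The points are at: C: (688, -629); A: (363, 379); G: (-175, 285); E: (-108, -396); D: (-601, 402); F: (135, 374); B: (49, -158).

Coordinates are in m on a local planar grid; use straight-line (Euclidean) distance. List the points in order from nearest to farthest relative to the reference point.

B, E, G, F, A, D, C

Distances from the reference point:
B (49, -158): 89.4 m
E (-108, -396): 321.6 m
G (-175, 285): 410.1 m
F (135, 374): 485.8 m
A (363, 379): 598.6 m
D (-601, 402): 769.8 m
C (688, -629): 881.1 m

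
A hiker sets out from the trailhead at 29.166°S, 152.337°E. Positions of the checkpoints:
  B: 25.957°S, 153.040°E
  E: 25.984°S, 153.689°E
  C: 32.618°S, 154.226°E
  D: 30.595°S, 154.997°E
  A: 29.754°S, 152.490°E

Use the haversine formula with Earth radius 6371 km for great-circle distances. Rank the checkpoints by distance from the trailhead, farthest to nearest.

C, E, B, D, A

Computing each great-circle distance from 29.166°S, 152.337°E:
C 32.618°S, 154.226°E: 424.0 km
E 25.984°S, 153.689°E: 378.1 km
B 25.957°S, 153.040°E: 363.5 km
D 30.595°S, 154.997°E: 301.7 km
A 29.754°S, 152.490°E: 67.0 km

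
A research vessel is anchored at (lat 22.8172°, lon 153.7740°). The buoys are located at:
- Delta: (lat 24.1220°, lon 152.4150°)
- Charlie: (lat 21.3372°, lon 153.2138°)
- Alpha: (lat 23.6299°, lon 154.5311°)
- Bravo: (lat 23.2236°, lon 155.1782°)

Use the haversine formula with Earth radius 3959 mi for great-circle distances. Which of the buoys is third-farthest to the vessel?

Distances from the vessel ((lat 22.8172°, lon 153.7740°)):
Delta: 124.7 mi
Charlie: 108.4 mi
Bravo: 93.6 mi
Alpha: 73.9 mi
The third-farthest is Bravo at 93.6 mi.

Bravo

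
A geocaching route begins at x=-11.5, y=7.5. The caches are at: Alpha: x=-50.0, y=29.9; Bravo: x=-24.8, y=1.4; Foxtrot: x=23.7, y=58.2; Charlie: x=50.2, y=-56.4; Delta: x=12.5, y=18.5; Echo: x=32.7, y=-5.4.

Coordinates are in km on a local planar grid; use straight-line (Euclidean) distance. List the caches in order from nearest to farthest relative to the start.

Distances from the start:
Bravo x=-24.8, y=1.4: 14.6 km
Delta x=12.5, y=18.5: 26.4 km
Alpha x=-50.0, y=29.9: 44.5 km
Echo x=32.7, y=-5.4: 46.0 km
Foxtrot x=23.7, y=58.2: 61.7 km
Charlie x=50.2, y=-56.4: 88.8 km

Bravo, Delta, Alpha, Echo, Foxtrot, Charlie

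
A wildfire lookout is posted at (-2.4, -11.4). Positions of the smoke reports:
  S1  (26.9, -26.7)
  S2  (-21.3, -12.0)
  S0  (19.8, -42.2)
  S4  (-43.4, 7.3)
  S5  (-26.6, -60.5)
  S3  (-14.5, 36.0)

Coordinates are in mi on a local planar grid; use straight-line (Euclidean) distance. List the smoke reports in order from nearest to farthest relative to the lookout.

Distance from the lookout at (-2.4, -11.4) to each:
S2 (-21.3, -12.0): 18.9 mi
S1 (26.9, -26.7): 33.1 mi
S0 (19.8, -42.2): 38.0 mi
S4 (-43.4, 7.3): 45.1 mi
S3 (-14.5, 36.0): 48.9 mi
S5 (-26.6, -60.5): 54.7 mi

S2, S1, S0, S4, S3, S5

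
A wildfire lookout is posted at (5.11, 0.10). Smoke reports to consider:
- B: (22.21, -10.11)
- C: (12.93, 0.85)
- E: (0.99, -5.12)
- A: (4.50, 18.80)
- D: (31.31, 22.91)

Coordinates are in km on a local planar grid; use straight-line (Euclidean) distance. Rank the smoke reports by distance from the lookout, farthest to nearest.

Distance from the lookout at (5.11, 0.10) to each:
D (31.31, 22.91): 34.7 km
B (22.21, -10.11): 19.9 km
A (4.50, 18.80): 18.7 km
C (12.93, 0.85): 7.9 km
E (0.99, -5.12): 6.7 km

D, B, A, C, E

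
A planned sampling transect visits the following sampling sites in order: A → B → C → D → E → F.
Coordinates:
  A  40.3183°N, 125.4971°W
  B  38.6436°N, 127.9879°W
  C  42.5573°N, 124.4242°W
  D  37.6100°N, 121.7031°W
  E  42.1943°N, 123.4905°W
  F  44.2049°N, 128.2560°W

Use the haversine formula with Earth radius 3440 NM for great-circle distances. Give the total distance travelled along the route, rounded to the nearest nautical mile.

1289 NM

Leg distances:
A→B: 153.1 NM  (cumulative 153.1 NM)
B→C: 285.6 NM  (cumulative 438.7 NM)
C→D: 322.2 NM  (cumulative 760.9 NM)
D→E: 287.3 NM  (cumulative 1048.1 NM)
E→F: 240.9 NM  (cumulative 1289.1 NM)
Total route length ≈ 1289 NM.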